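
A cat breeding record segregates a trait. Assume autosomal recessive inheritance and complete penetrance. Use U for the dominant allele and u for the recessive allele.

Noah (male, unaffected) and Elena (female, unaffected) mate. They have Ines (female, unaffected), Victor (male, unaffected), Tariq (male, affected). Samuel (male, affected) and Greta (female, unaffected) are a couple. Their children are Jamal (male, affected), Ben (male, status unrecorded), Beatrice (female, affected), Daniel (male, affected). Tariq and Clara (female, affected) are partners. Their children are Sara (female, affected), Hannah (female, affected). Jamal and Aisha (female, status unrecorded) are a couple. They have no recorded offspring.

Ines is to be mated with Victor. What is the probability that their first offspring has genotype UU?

Noah is unaffected so carries U and passed u to Tariq (uu), so Noah is Uu.
Elena is unaffected so carries U and passed u to Tariq (uu), so Elena is Uu.
Ines is an unaffected offspring of Noah (Uu) × Elena (Uu), whose cross gives 1/4 UU : 1/2 Uu : 1/4 uu; conditioning on being unaffected, Ines is UU with probability 1/3, Uu with probability 2/3.
Victor is an unaffected offspring of Noah (Uu) × Elena (Uu), whose cross gives 1/4 UU : 1/2 Uu : 1/4 uu; conditioning on being unaffected, Victor is UU with probability 1/3, Uu with probability 2/3.
Summing over parental genotype combinations, P(offspring has genotype UU) = 1/9·1 + 2/9·1/2 + 2/9·1/2 + 4/9·1/4 = 4/9.

4/9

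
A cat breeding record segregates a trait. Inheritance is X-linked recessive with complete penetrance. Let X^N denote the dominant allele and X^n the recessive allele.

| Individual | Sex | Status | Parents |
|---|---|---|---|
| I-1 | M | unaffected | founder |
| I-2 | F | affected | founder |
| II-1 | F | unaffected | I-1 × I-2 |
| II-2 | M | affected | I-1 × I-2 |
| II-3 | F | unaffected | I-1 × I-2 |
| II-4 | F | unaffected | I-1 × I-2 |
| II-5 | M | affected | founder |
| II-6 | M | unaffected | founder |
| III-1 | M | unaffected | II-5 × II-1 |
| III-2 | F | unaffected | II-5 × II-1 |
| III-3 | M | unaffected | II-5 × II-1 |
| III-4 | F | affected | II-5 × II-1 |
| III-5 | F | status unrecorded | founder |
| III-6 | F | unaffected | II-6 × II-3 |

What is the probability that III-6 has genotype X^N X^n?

1/2

II-6 is unaffected, so II-6 is X^N Y.
II-3 is unaffected so carries N and received n from I-2 (X^n X^n), so II-3 is X^N X^n.
Their cross gives offspring ratios 1/2 X^N X^N : 1/2 X^N X^n. Conditioning on III-6 being unaffected, P(X^N X^n) = 1/2 / 1 = 1/2.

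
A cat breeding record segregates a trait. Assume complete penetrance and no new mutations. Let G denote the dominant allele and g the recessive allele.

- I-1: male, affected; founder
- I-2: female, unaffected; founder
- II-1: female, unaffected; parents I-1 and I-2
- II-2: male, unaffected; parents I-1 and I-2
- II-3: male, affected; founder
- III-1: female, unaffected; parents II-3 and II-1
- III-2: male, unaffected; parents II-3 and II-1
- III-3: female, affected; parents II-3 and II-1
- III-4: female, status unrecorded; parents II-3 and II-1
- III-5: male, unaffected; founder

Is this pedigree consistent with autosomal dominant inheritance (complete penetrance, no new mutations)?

A consistent assignment under autosomal dominant exists: I-1 Gg, I-2 gg, II-1 gg, II-2 gg, II-3 Gg, III-1 gg, III-2 gg, III-3 Gg, III-4 Gg, III-5 gg.
In this assignment every recorded phenotype matches its genotype and every non-founder's genotype is obtainable from its parents' genotypes, so the pedigree is consistent.

Yes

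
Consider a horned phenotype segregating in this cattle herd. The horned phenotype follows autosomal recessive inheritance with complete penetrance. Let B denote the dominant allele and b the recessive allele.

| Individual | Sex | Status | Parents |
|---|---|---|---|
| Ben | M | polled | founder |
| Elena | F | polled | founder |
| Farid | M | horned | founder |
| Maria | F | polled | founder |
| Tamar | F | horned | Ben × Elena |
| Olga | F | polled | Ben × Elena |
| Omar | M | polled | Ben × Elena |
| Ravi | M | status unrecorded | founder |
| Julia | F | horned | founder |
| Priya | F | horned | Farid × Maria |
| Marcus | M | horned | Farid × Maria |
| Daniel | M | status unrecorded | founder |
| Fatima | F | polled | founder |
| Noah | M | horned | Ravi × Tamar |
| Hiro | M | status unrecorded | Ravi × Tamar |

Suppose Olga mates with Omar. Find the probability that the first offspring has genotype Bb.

Ben is polled so carries B and passed b to Tamar (bb), so Ben is Bb.
Elena is polled so carries B and passed b to Tamar (bb), so Elena is Bb.
Olga is a polled offspring of Ben (Bb) × Elena (Bb), whose cross gives 1/4 BB : 1/2 Bb : 1/4 bb; conditioning on being polled, Olga is BB with probability 1/3, Bb with probability 2/3.
Omar is a polled offspring of Ben (Bb) × Elena (Bb), whose cross gives 1/4 BB : 1/2 Bb : 1/4 bb; conditioning on being polled, Omar is BB with probability 1/3, Bb with probability 2/3.
Summing over parental genotype combinations, P(offspring has genotype Bb) = 2/9·1/2 + 2/9·1/2 + 4/9·1/2 = 4/9.

4/9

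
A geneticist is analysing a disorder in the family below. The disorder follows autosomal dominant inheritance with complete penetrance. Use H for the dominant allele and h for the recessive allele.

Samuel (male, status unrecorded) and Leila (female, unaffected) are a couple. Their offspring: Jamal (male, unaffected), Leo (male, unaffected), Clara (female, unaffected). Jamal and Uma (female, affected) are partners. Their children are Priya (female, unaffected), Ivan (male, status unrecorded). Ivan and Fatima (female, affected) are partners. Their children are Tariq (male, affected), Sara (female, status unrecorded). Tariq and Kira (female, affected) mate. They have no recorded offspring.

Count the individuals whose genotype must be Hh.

1

Obligate heterozygotes: Uma is affected so carries H and passed h to Priya (hh), so Uma is Hh.
Every other individual is either homozygous by phenotype or has at least one consistent homozygous assignment, so the count is 1.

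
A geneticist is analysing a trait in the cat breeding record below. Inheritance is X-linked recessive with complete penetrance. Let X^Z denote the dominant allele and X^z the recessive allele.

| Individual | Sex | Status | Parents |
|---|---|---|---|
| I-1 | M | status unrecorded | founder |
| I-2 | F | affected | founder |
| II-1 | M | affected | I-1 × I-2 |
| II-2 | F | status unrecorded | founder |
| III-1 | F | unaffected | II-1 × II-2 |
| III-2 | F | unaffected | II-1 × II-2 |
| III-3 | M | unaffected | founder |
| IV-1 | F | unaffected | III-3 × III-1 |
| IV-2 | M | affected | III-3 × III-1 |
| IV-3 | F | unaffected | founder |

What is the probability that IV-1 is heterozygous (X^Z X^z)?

III-3 is unaffected, so III-3 is X^Z Y.
III-1 is unaffected so carries Z and received z from II-1 (X^z Y), so III-1 is X^Z X^z.
Their cross gives offspring ratios 1/2 X^Z X^Z : 1/2 X^Z X^z. Conditioning on IV-1 being unaffected, P(X^Z X^z) = 1/2 / 1 = 1/2.

1/2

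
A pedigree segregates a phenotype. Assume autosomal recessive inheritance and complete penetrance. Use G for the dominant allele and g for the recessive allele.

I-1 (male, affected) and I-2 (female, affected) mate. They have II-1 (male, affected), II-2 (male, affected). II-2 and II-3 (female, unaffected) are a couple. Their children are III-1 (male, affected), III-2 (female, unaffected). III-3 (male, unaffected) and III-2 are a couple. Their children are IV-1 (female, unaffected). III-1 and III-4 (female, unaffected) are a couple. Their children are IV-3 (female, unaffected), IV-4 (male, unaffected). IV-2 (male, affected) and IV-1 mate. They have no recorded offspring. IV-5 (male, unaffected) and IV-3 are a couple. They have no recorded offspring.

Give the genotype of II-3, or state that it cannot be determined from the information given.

From phenotype alone, II-3 is GG or Gg.
II-3 is unaffected so carries G and passed g to III-1 (gg), so II-3 is Gg.

Gg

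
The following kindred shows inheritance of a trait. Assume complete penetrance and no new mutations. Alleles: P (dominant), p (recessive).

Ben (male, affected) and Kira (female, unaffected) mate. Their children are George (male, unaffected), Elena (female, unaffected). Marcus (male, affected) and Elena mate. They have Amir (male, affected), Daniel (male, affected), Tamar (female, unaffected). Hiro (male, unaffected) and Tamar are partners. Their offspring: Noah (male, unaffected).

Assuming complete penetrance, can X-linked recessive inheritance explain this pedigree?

Yes

A consistent assignment under X-linked recessive exists: Ben X^p Y, Kira X^P X^P, George X^P Y, Elena X^P X^p, Marcus X^p Y, Amir X^p Y, Daniel X^p Y, Tamar X^P X^p, Hiro X^P Y, Noah X^P Y.
In this assignment every recorded phenotype matches its genotype and every non-founder's genotype is obtainable from its parents' genotypes, so the pedigree is consistent.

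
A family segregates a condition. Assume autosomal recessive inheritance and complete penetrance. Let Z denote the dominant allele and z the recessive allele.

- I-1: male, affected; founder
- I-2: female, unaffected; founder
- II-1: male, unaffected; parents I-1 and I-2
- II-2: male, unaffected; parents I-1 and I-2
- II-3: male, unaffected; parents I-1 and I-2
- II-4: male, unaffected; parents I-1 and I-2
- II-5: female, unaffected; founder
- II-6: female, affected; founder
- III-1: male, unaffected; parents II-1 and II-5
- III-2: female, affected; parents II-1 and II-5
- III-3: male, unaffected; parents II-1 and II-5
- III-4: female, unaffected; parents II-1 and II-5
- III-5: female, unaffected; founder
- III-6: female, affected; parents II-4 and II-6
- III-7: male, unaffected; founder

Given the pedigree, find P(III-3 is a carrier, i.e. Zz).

II-1 is unaffected so carries Z and received z from I-1 (zz), so II-1 is Zz.
II-5 is unaffected so carries Z and passed z to III-2 (zz), so II-5 is Zz.
Their cross gives offspring ratios 1/4 ZZ : 1/2 Zz : 1/4 zz. Conditioning on III-3 being unaffected, P(Zz) = 1/2 / 3/4 = 2/3.

2/3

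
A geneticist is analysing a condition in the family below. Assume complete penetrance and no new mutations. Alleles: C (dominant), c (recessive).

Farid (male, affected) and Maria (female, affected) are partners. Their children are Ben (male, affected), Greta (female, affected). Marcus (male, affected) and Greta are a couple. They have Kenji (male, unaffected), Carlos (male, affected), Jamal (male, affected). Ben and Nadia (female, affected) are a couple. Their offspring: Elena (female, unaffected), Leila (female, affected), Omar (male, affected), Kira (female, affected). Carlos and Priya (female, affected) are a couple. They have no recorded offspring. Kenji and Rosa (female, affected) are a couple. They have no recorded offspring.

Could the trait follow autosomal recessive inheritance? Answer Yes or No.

No

Under autosomal recessive, Kenji (unaffected, male) cannot arise from Marcus (affected) × Greta (affected).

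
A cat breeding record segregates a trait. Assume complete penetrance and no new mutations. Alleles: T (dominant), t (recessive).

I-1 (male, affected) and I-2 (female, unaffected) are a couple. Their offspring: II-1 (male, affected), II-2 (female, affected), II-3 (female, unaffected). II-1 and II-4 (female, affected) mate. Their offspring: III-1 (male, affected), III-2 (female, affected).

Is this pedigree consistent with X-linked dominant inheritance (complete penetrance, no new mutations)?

Under X-linked dominant, II-1 (affected, male) cannot arise from I-1 (affected) × I-2 (unaffected).

No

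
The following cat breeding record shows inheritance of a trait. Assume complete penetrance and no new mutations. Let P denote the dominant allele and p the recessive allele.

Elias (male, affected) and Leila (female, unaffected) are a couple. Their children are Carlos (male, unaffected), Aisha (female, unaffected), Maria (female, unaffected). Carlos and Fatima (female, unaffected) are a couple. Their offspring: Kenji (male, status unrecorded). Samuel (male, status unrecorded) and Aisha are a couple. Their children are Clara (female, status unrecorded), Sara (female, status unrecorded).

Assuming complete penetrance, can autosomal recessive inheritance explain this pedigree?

Yes

A consistent assignment under autosomal recessive exists: Elias pp, Leila PP, Carlos Pp, Aisha Pp, Maria Pp, Fatima PP, Samuel PP, Kenji PP, Clara PP, Sara PP.
In this assignment every recorded phenotype matches its genotype and every non-founder's genotype is obtainable from its parents' genotypes, so the pedigree is consistent.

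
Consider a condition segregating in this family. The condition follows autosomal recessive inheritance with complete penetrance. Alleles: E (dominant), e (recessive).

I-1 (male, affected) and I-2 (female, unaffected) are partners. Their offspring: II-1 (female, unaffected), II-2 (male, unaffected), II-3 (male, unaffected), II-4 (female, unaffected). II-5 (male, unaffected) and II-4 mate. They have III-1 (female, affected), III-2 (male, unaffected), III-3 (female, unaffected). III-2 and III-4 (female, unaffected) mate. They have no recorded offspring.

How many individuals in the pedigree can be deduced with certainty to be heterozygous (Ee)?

5

Obligate heterozygotes: II-1 is unaffected so carries E and received e from I-1 (ee), so II-1 is Ee; II-2 is unaffected so carries E and received e from I-1 (ee), so II-2 is Ee; II-3 is unaffected so carries E and received e from I-1 (ee), so II-3 is Ee; II-4 is unaffected so carries E and received e from I-1 (ee), so II-4 is Ee; II-5 is unaffected so carries E and passed e to III-1 (ee), so II-5 is Ee.
Every other individual is either homozygous by phenotype or has at least one consistent homozygous assignment, so the count is 5.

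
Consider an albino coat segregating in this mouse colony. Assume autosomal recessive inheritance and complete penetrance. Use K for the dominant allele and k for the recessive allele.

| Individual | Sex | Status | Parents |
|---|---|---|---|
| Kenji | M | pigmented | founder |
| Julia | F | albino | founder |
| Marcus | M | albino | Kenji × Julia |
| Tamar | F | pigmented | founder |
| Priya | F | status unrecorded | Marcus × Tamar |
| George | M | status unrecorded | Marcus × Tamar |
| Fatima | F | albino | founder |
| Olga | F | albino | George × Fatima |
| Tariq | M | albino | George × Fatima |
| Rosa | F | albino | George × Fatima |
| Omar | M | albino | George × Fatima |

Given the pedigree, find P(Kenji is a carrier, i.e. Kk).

1

Kenji is pigmented so carries K and passed k to Marcus (kk), so Kenji is Kk, giving P(Kk) = 1.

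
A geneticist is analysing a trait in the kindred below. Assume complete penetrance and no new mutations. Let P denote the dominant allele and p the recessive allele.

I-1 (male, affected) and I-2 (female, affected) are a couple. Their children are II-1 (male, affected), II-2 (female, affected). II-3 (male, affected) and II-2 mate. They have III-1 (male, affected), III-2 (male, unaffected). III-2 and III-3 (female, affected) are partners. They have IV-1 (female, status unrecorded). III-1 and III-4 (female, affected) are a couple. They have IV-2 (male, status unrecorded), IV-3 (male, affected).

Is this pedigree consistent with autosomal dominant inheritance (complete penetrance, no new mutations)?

Yes

A consistent assignment under autosomal dominant exists: I-1 PP, I-2 Pp, II-1 PP, II-2 Pp, II-3 Pp, III-1 PP, III-2 pp, III-3 PP, III-4 PP, IV-1 Pp, IV-2 PP, IV-3 PP.
In this assignment every recorded phenotype matches its genotype and every non-founder's genotype is obtainable from its parents' genotypes, so the pedigree is consistent.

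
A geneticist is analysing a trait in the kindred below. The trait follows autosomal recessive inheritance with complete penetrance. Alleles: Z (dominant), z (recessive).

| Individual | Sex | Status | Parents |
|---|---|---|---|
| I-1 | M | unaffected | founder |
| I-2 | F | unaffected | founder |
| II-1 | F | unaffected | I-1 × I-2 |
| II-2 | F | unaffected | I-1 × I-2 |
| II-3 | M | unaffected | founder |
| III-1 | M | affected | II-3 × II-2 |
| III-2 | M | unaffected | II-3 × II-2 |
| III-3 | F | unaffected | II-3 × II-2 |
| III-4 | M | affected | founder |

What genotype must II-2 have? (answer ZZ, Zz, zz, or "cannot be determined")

Zz

From phenotype alone, II-2 is ZZ or Zz.
II-2 is unaffected so carries Z and passed z to III-1 (zz), so II-2 is Zz.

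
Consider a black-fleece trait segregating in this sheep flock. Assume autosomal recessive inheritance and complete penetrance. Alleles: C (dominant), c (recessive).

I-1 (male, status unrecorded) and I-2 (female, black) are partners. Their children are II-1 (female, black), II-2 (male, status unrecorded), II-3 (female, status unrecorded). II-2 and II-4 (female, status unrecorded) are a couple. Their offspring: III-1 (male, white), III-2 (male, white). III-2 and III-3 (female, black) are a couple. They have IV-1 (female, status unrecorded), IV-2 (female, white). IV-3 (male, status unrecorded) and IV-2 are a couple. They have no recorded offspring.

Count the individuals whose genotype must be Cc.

Obligate heterozygotes: IV-2 is white so carries C and received c from III-3 (cc), so IV-2 is Cc.
Every other individual is either homozygous by phenotype or has at least one consistent homozygous assignment, so the count is 1.

1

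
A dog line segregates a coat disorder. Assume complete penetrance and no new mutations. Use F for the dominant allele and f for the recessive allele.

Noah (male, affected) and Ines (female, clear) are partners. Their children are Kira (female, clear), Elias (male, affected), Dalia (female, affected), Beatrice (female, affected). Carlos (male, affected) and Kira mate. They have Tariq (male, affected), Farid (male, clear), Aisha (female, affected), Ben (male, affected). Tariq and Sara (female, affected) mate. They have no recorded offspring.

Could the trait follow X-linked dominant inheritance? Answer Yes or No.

No

Under X-linked dominant, Kira (clear, female) cannot arise from Noah (affected) × Ines (clear).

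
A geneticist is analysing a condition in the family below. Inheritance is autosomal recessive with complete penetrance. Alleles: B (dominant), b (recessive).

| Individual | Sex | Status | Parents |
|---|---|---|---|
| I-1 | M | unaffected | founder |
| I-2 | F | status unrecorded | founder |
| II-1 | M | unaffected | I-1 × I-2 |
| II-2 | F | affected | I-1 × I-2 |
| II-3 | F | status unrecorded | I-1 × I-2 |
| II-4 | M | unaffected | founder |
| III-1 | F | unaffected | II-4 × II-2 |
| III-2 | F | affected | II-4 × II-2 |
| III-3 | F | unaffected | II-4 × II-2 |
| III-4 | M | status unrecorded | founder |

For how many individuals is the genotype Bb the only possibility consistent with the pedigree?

4

Obligate heterozygotes: I-1 is unaffected so carries B and passed b to II-2 (bb), so I-1 is Bb; II-4 is unaffected so carries B and passed b to III-2 (bb), so II-4 is Bb; III-1 is unaffected so carries B and received b from II-2 (bb), so III-1 is Bb; III-3 is unaffected so carries B and received b from II-2 (bb), so III-3 is Bb.
Every other individual is either homozygous by phenotype or has at least one consistent homozygous assignment, so the count is 4.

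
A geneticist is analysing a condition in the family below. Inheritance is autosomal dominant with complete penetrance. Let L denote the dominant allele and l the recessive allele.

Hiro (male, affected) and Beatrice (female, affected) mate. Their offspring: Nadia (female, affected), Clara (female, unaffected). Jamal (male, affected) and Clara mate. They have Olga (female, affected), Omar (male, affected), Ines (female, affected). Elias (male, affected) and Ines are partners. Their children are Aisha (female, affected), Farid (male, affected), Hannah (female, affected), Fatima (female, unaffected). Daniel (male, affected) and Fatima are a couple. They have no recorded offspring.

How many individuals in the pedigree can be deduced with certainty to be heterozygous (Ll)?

Obligate heterozygotes: Hiro is affected so carries L and passed l to Clara (ll), so Hiro is Ll; Beatrice is affected so carries L and passed l to Clara (ll), so Beatrice is Ll; Olga is affected so carries L and received l from Clara (ll), so Olga is Ll; Omar is affected so carries L and received l from Clara (ll), so Omar is Ll; Ines is affected so carries L and received l from Clara (ll), so Ines is Ll; Elias is affected so carries L and passed l to Fatima (ll), so Elias is Ll.
Every other individual is either homozygous by phenotype or has at least one consistent homozygous assignment, so the count is 6.

6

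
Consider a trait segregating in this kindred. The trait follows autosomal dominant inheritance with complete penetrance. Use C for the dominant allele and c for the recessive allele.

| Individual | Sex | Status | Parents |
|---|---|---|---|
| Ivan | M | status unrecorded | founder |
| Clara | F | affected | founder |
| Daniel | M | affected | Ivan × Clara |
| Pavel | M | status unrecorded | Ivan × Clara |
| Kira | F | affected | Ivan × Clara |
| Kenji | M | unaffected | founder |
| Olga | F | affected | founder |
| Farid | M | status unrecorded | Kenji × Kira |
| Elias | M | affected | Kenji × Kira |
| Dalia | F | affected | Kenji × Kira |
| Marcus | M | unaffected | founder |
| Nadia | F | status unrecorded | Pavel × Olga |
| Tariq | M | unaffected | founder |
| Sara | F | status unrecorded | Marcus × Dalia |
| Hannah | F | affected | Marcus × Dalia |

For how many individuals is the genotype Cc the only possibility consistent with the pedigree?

Obligate heterozygotes: Elias is affected so carries C and received c from Kenji (cc), so Elias is Cc; Dalia is affected so carries C and received c from Kenji (cc), so Dalia is Cc; Hannah is affected so carries C and received c from Marcus (cc), so Hannah is Cc.
Every other individual is either homozygous by phenotype or has at least one consistent homozygous assignment, so the count is 3.

3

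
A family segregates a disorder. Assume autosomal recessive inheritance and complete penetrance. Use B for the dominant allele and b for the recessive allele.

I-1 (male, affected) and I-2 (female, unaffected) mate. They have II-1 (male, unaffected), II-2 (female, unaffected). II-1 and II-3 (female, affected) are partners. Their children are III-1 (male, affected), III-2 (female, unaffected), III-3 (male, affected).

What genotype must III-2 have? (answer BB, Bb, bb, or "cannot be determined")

Bb

From phenotype alone, III-2 is BB or Bb.
III-2 is unaffected so carries B and received b from II-3 (bb), so III-2 is Bb.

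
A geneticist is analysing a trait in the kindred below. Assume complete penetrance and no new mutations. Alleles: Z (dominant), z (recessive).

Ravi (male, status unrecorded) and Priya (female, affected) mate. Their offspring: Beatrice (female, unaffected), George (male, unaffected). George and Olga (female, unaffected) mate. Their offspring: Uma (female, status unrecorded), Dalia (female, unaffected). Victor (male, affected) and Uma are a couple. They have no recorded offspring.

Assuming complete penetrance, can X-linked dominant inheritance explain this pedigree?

A consistent assignment under X-linked dominant exists: Ravi X^z Y, Priya X^Z X^z, Beatrice X^z X^z, George X^z Y, Olga X^z X^z, Uma X^z X^z, Dalia X^z X^z, Victor X^Z Y.
In this assignment every recorded phenotype matches its genotype and every non-founder's genotype is obtainable from its parents' genotypes, so the pedigree is consistent.

Yes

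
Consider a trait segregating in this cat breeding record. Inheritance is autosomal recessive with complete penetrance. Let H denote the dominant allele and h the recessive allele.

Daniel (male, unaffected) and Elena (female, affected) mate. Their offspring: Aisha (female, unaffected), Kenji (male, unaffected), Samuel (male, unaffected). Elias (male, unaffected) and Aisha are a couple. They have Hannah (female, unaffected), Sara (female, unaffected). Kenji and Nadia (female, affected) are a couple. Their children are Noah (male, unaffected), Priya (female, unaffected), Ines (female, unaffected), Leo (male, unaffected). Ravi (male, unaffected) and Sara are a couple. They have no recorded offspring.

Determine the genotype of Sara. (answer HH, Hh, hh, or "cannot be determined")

cannot be determined

Sara's phenotype allows HH or Hh, and no parent or child forces a single allele at both positions; consistent genotype assignments exist with Sara as HH or Hh.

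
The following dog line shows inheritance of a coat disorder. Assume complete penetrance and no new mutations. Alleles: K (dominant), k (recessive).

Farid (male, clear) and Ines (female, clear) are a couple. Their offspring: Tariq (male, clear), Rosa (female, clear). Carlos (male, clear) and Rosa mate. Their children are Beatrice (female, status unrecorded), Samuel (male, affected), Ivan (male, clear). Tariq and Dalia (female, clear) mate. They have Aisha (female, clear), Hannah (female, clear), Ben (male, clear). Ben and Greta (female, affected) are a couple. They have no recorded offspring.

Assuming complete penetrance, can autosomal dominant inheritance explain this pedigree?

Under autosomal dominant, Samuel (affected, male) cannot arise from Carlos (clear) × Rosa (clear).

No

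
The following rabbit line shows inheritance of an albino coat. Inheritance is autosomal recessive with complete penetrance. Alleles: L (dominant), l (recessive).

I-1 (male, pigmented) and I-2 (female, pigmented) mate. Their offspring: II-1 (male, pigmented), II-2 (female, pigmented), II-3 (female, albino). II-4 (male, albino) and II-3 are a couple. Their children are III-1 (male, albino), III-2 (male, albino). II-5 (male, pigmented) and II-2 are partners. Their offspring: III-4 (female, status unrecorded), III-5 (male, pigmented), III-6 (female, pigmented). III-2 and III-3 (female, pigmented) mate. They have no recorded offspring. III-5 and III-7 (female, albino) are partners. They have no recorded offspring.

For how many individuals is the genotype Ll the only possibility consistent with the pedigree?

Obligate heterozygotes: I-1 is pigmented so carries L and passed l to II-3 (ll), so I-1 is Ll; I-2 is pigmented so carries L and passed l to II-3 (ll), so I-2 is Ll.
Every other individual is either homozygous by phenotype or has at least one consistent homozygous assignment, so the count is 2.

2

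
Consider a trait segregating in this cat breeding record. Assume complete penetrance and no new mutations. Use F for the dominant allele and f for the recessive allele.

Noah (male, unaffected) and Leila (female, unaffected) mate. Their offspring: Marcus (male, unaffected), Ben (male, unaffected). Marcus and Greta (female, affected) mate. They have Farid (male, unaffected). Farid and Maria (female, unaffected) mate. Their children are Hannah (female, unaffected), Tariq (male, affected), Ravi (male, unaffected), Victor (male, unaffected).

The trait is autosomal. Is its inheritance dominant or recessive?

Farid and Maria are both unaffected yet have an affected child Tariq. Under dominance, an affected child requires at least one affected parent, so the trait cannot be dominant.

recessive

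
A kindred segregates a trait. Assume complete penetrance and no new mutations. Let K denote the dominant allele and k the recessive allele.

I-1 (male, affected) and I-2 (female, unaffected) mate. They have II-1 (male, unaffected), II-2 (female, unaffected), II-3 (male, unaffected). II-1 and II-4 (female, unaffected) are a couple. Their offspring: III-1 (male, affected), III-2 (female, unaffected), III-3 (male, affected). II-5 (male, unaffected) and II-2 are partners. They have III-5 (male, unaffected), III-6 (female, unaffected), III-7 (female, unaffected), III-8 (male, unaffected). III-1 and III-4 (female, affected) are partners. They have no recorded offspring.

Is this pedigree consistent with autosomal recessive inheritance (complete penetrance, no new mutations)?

A consistent assignment under autosomal recessive exists: I-1 kk, I-2 KK, II-1 Kk, II-2 Kk, II-3 Kk, II-4 Kk, II-5 KK, III-1 kk, III-2 KK, III-3 kk, III-4 kk, III-5 KK, III-6 KK, III-7 KK, III-8 KK.
In this assignment every recorded phenotype matches its genotype and every non-founder's genotype is obtainable from its parents' genotypes, so the pedigree is consistent.

Yes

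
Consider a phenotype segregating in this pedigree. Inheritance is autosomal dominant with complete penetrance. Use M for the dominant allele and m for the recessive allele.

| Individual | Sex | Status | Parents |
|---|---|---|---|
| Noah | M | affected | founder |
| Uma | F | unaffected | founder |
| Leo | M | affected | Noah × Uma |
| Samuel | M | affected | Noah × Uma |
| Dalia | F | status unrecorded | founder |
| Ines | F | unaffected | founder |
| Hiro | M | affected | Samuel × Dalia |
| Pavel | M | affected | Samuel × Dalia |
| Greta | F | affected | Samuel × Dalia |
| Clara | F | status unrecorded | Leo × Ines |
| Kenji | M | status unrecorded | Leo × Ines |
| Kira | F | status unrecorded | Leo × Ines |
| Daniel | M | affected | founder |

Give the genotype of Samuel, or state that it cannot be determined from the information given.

From phenotype alone, Samuel is MM or Mm.
Samuel is affected so carries M and received m from Uma (mm), so Samuel is Mm.

Mm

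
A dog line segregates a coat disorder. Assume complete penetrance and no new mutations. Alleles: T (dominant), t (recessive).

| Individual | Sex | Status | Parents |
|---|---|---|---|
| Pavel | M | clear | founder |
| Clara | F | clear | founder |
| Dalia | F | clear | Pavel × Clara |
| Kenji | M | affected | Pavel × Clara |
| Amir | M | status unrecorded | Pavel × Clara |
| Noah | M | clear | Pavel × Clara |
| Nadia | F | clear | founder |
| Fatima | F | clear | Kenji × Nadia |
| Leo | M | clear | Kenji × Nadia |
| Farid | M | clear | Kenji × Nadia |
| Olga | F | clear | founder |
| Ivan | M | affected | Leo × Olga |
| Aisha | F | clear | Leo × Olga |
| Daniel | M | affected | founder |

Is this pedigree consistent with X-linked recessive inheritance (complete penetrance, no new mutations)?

A consistent assignment under X-linked recessive exists: Pavel X^T Y, Clara X^T X^t, Dalia X^T X^T, Kenji X^t Y, Amir X^T Y, Noah X^T Y, Nadia X^T X^T, Fatima X^T X^t, Leo X^T Y, Farid X^T Y, Olga X^T X^t, Ivan X^t Y, Aisha X^T X^T, Daniel X^t Y.
In this assignment every recorded phenotype matches its genotype and every non-founder's genotype is obtainable from its parents' genotypes, so the pedigree is consistent.

Yes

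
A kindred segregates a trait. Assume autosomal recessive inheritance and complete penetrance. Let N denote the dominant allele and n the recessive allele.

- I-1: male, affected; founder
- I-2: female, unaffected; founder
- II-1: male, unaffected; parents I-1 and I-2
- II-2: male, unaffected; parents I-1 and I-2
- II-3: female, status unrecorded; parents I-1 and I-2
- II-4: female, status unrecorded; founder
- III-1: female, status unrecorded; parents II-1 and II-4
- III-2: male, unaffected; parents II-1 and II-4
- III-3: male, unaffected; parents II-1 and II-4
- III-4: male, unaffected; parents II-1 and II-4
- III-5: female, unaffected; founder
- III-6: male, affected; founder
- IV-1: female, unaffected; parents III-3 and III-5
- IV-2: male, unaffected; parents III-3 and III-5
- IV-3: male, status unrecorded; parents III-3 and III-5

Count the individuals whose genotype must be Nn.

Obligate heterozygotes: II-1 is unaffected so carries N and received n from I-1 (nn), so II-1 is Nn; II-2 is unaffected so carries N and received n from I-1 (nn), so II-2 is Nn.
Every other individual is either homozygous by phenotype or has at least one consistent homozygous assignment, so the count is 2.

2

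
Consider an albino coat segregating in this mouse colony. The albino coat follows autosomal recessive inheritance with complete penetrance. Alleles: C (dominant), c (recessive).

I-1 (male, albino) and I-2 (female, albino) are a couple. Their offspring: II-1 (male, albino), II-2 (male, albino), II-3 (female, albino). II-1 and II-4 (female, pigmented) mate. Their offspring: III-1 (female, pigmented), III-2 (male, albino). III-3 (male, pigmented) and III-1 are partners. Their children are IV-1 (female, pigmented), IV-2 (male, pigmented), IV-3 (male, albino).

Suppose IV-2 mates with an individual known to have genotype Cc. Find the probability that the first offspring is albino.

III-3 is pigmented so carries C and passed c to IV-3 (cc), so III-3 is Cc.
III-1 is pigmented so carries C and received c from II-1 (cc), so III-1 is Cc.
IV-2 is a pigmented offspring of III-3 (Cc) × III-1 (Cc), whose cross gives 1/4 CC : 1/2 Cc : 1/4 cc; conditioning on being pigmented, IV-2 is CC with probability 1/3, Cc with probability 2/3.
Summing over parental genotype combinations, P(offspring is albino) = 2/3·1/4 = 1/6.

1/6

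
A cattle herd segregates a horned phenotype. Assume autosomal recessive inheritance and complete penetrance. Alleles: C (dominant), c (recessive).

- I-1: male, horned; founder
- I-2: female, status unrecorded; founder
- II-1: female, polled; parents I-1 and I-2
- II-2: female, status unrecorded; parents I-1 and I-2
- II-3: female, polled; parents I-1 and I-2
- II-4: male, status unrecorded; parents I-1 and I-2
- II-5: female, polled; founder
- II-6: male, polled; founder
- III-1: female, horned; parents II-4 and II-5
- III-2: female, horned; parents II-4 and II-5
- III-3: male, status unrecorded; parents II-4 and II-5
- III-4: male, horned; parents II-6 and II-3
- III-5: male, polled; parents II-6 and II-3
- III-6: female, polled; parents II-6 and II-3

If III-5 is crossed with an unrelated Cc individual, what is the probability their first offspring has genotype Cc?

1/2

II-6 is polled so carries C and passed c to III-4 (cc), so II-6 is Cc.
II-3 is polled so carries C and received c from I-1 (cc), so II-3 is Cc.
III-5 is a polled offspring of II-6 (Cc) × II-3 (Cc), whose cross gives 1/4 CC : 1/2 Cc : 1/4 cc; conditioning on being polled, III-5 is CC with probability 1/3, Cc with probability 2/3.
Summing over parental genotype combinations, P(offspring has genotype Cc) = 1/3·1/2 + 2/3·1/2 = 1/2.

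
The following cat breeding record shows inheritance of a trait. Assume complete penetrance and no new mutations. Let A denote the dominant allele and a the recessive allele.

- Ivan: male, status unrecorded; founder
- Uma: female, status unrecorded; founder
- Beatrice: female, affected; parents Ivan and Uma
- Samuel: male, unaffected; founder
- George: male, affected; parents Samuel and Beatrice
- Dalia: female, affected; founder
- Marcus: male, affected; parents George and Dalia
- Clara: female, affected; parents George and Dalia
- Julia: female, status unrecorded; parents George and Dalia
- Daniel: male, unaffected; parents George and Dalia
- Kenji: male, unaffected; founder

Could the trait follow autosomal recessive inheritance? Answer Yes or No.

Under autosomal recessive, Daniel (unaffected, male) cannot arise from George (affected) × Dalia (affected).

No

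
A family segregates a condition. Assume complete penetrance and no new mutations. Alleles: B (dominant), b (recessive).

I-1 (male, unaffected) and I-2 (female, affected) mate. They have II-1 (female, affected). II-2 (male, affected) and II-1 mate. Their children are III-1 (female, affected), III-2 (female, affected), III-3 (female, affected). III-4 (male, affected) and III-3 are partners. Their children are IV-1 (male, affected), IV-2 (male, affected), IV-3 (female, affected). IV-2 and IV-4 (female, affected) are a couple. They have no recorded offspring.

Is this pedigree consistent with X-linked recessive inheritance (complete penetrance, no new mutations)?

No

Under X-linked recessive, II-1 (affected, female) cannot arise from I-1 (unaffected) × I-2 (affected).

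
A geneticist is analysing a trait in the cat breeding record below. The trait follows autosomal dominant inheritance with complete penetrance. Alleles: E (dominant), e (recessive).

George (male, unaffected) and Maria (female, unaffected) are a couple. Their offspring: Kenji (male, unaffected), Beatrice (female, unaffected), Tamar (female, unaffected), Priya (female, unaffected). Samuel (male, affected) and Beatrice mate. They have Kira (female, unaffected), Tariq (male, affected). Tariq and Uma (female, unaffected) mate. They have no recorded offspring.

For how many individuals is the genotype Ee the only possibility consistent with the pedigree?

Obligate heterozygotes: Samuel is affected so carries E and passed e to Kira (ee), so Samuel is Ee; Tariq is affected so carries E and received e from Beatrice (ee), so Tariq is Ee.
Every other individual is either homozygous by phenotype or has at least one consistent homozygous assignment, so the count is 2.

2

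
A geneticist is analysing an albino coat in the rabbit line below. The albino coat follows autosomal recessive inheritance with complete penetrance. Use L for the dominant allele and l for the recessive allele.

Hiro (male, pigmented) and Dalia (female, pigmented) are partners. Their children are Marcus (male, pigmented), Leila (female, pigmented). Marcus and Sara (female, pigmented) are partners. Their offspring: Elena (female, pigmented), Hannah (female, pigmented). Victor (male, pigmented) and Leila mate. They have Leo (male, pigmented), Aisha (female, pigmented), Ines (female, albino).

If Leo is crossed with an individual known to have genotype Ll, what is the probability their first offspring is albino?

1/6

Victor is pigmented so carries L and passed l to Ines (ll), so Victor is Ll.
Leila is pigmented so carries L and passed l to Ines (ll), so Leila is Ll.
Leo is a pigmented offspring of Victor (Ll) × Leila (Ll), whose cross gives 1/4 LL : 1/2 Ll : 1/4 ll; conditioning on being pigmented, Leo is LL with probability 1/3, Ll with probability 2/3.
Summing over parental genotype combinations, P(offspring is albino) = 2/3·1/4 = 1/6.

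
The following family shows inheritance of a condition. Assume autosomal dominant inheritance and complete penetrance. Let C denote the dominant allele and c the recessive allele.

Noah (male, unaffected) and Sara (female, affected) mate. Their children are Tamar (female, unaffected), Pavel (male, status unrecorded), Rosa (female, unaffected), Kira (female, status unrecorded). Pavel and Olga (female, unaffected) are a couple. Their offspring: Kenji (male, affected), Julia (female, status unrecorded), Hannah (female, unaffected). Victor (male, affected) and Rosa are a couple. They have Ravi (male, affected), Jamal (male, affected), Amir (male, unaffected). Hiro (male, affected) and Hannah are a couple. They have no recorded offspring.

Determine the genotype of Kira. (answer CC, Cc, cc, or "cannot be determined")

cannot be determined

Kira's phenotype is unrecorded, and no parent or child forces a single allele at both positions; consistent genotype assignments exist with Kira as Cc or cc.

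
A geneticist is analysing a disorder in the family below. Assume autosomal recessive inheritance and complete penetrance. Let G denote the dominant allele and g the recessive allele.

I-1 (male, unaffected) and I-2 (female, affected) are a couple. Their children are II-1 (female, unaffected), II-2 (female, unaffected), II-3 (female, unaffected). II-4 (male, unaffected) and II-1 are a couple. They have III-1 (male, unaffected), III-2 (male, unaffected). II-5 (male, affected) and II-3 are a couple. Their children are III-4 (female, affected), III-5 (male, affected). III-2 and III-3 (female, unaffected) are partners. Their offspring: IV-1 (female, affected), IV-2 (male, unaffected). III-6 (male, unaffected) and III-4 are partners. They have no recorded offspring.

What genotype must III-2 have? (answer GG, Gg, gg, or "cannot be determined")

From phenotype alone, III-2 is GG or Gg.
III-2 is unaffected so carries G and passed g to IV-1 (gg), so III-2 is Gg.

Gg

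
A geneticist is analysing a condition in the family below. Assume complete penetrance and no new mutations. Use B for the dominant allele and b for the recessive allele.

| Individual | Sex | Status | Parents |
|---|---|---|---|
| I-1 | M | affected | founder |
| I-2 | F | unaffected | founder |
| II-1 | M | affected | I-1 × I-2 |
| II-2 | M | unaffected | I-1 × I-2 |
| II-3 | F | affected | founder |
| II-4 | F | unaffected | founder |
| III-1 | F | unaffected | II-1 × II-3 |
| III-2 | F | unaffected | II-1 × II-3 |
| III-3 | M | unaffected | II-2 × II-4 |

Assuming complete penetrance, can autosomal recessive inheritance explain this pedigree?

No

Under autosomal recessive, III-1 (unaffected, female) cannot arise from II-1 (affected) × II-3 (affected).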